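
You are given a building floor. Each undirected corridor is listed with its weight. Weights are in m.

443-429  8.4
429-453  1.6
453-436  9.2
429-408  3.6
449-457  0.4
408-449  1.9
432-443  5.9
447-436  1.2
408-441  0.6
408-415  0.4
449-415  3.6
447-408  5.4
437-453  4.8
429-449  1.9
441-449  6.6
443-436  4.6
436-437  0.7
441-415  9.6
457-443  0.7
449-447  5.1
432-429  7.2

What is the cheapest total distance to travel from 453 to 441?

Candidate routes:
453–429–449–415–408–441: 1.6+1.9+3.6+0.4+0.6 = 8.1
453–429–408–441: 1.6+3.6+0.6 = 5.8
453–429–449–408–441: 1.6+1.9+1.9+0.6 = 6
The minimum is 5.8 m via 453–429–408–441.

5.8 m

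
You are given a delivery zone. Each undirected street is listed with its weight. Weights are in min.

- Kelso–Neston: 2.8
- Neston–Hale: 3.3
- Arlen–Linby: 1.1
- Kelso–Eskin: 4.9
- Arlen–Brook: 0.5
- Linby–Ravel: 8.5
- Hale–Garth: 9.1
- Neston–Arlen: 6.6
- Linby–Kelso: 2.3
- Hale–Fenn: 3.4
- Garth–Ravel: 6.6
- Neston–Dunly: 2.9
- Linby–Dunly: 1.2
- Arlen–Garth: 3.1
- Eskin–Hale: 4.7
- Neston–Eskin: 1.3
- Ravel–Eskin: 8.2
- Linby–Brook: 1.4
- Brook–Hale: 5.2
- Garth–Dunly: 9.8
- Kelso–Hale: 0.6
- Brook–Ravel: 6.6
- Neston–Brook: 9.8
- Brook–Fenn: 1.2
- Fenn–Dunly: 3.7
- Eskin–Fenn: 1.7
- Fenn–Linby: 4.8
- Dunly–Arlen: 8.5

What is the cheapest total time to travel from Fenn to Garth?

Candidate routes:
Fenn → Brook → Arlen → Garth: 1.2+0.5+3.1 = 4.8
Fenn → Linby → Arlen → Garth: 4.8+1.1+3.1 = 9
Fenn → Dunly → Linby → Arlen → Garth: 3.7+1.2+1.1+3.1 = 9.1
Fenn → Brook → Linby → Arlen → Garth: 1.2+1.4+1.1+3.1 = 6.8
The minimum is 4.8 min via Fenn → Brook → Arlen → Garth.

4.8 min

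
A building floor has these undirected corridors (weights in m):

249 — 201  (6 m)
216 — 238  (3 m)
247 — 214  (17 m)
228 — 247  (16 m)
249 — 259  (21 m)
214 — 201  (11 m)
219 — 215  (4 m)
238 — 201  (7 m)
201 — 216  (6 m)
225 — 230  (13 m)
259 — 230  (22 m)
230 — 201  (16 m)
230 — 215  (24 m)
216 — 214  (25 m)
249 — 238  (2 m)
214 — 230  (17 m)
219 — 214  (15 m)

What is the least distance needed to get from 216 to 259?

26 m

Enumerating some paths:
216 - 201 - 249 - 259: 6+6+21 = 33
216 - 238 - 249 - 259: 3+2+21 = 26
The minimum is 26 m via 216 - 238 - 249 - 259.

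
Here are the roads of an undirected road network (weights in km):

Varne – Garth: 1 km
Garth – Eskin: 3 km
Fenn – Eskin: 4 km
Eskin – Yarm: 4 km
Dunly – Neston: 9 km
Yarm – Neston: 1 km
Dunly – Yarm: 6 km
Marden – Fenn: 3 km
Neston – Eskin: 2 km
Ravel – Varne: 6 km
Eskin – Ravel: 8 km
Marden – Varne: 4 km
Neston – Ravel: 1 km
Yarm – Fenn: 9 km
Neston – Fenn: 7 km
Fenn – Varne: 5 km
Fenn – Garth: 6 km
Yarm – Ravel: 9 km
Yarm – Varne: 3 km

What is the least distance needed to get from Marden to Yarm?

Enumerating some paths:
Marden → Fenn → Eskin → Neston → Yarm: 3+4+2+1 = 10
Marden → Varne → Yarm: 4+3 = 7
Marden → Fenn → Eskin → Yarm: 3+4+4 = 11
Marden → Varne → Garth → Eskin → Neston → Yarm: 4+1+3+2+1 = 11
The minimum is 7 km via Marden → Varne → Yarm.

7 km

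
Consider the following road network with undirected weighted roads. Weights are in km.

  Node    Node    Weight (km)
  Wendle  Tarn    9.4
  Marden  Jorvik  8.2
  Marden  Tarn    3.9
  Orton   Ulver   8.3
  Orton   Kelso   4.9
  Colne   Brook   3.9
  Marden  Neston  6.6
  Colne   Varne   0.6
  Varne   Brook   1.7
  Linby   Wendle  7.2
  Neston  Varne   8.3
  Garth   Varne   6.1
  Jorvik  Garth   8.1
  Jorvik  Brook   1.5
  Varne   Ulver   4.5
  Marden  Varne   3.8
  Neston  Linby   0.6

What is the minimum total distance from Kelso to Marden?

Shortest distances from Kelso:
Kelso: 0
Orton: 4.9  (via Kelso)
Ulver: 13.2  (via Orton)
Varne: 17.7  (via Ulver)
Colne: 18.3  (via Varne)
Brook: 19.4  (via Varne)
Jorvik: 20.9  (via Brook)
Marden: 21.5  (via Varne)
Shortest route: Kelso → Orton → Ulver → Varne → Marden = 21.5 km.

21.5 km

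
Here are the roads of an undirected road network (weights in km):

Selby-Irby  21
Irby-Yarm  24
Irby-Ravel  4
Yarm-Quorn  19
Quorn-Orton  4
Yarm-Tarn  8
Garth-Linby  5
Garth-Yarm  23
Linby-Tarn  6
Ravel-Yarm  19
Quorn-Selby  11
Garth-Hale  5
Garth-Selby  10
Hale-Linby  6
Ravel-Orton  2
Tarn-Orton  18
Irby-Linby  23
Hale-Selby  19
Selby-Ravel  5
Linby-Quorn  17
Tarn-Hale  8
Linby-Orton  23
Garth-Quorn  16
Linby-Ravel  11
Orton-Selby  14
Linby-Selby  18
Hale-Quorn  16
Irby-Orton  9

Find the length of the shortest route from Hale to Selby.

Compare a few routes:
Hale → Garth → Selby: 5+10 = 15
Hale → Linby → Ravel → Selby: 6+11+5 = 22
Hale → Linby → Garth → Selby: 6+5+10 = 21
Hale → Selby: 19 = 19
Cheapest is Hale → Garth → Selby at 15 km.

15 km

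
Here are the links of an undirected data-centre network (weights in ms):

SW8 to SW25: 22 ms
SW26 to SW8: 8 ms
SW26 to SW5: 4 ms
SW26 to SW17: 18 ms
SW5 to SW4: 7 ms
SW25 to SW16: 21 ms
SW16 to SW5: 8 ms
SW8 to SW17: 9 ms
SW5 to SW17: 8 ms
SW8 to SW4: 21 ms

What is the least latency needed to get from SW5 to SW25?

29 ms

Compare a few routes:
SW5–SW16–SW25: 8+21 = 29
SW5–SW26–SW8–SW25: 4+8+22 = 34
SW5–SW4–SW8–SW25: 7+21+22 = 50
SW5–SW17–SW8–SW25: 8+9+22 = 39
The minimum is 29 ms via SW5–SW16–SW25.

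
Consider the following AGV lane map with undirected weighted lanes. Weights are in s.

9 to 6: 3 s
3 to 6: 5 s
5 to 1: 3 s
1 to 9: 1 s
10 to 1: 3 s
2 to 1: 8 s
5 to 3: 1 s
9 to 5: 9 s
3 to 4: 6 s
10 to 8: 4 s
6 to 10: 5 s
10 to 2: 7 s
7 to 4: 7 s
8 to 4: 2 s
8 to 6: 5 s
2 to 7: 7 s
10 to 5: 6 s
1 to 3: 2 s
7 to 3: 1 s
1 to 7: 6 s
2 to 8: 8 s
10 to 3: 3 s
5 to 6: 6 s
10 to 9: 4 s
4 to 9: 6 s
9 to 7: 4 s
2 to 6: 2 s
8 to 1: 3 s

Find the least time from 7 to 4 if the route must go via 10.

Best 7 to 10: 7–3–10 costing 4
Shortest 10→4: 10–8–4 = 6
Total via 10: 4 + 6 = 10 s.

10 s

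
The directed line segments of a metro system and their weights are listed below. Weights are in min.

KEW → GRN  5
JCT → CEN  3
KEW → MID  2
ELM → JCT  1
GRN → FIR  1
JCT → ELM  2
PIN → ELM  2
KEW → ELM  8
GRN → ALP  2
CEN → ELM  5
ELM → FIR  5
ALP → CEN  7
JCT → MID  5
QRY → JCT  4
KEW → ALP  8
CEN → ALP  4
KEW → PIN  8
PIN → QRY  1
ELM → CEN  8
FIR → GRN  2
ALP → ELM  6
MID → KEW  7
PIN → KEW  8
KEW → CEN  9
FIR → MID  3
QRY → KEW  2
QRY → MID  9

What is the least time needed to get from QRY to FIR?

Running Dijkstra from QRY:
QRY: 0
KEW: 2  (via QRY)
JCT: 4  (via QRY)
MID: 4  (via KEW)
ELM: 6  (via JCT)
GRN: 7  (via KEW)
CEN: 7  (via JCT)
FIR: 8  (via GRN)
Shortest route: QRY → KEW → GRN → FIR = 8 min.

8 min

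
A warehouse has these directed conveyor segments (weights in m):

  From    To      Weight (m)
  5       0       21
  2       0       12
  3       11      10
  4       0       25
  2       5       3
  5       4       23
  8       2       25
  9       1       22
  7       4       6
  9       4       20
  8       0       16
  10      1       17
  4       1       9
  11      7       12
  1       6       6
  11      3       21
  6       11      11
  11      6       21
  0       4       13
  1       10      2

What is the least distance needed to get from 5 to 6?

Shortest distances from 5:
5: 0
0: 21  (via 5)
4: 23  (via 5)
1: 32  (via 4)
10: 34  (via 1)
6: 38  (via 1)
Shortest route: 5–4–1–6 = 38 m.

38 m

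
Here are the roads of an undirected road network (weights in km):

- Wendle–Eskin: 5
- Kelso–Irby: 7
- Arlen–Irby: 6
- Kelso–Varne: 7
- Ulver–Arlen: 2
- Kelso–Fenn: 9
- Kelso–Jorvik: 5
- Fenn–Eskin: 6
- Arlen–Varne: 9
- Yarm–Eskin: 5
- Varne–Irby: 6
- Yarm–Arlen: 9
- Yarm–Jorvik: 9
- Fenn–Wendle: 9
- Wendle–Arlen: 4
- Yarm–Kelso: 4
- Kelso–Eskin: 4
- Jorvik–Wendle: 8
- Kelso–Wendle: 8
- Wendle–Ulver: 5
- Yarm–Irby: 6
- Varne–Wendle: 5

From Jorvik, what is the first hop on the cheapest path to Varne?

Kelso

Candidate routes:
Jorvik - Kelso - Wendle - Varne: 5+8+5 = 18
Jorvik - Kelso - Varne: 5+7 = 12
Jorvik - Wendle - Varne: 8+5 = 13
The minimum is 12 km via Jorvik - Kelso - Varne.
So from Jorvik the first move is to Kelso.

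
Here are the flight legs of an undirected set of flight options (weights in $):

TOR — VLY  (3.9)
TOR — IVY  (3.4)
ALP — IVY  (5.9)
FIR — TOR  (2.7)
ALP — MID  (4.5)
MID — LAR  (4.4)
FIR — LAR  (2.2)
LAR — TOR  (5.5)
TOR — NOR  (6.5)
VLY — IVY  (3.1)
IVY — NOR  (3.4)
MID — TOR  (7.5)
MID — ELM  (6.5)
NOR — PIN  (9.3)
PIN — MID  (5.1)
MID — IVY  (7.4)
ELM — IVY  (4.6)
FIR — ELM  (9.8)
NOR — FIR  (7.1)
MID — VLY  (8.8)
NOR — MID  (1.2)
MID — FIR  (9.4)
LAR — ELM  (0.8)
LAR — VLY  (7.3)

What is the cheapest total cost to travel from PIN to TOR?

$12.6

Enumerating some paths:
PIN–MID–TOR: 5.1+7.5 = 12.6
PIN–MID–NOR–TOR: 5.1+1.2+6.5 = 12.8
PIN–MID–NOR–IVY–TOR: 5.1+1.2+3.4+3.4 = 13.1
The minimum is $12.6 via PIN–MID–TOR.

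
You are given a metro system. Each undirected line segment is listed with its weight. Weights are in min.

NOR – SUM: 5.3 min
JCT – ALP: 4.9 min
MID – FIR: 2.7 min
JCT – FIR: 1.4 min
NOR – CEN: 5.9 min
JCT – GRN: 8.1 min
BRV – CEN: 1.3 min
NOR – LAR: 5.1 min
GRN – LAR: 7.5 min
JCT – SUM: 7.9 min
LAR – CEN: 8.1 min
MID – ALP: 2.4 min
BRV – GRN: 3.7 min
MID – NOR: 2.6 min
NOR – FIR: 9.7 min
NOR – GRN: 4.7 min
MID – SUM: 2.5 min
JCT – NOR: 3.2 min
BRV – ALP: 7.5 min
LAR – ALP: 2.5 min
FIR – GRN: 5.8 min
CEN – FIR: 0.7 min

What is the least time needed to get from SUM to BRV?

7.2 min

Running Dijkstra from SUM:
SUM: 0
MID: 2.5  (via SUM)
ALP: 4.9  (via MID)
NOR: 5.1  (via MID)
FIR: 5.2  (via MID)
CEN: 5.9  (via FIR)
JCT: 6.6  (via FIR)
BRV: 7.2  (via CEN)
Shortest route: SUM → MID → FIR → CEN → BRV = 7.2 min.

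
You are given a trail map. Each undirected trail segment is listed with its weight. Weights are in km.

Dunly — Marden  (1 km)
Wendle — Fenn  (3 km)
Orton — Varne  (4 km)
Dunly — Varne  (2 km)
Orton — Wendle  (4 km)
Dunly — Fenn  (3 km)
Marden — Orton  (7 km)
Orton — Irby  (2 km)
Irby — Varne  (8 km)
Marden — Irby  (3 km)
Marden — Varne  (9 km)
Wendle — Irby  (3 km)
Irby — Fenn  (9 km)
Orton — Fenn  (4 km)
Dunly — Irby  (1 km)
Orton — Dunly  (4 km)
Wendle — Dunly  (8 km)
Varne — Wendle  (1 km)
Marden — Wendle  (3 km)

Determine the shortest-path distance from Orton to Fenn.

4 km

Enumerating some paths:
Orton → Irby → Dunly → Fenn: 2+1+3 = 6
Orton → Fenn: 4 = 4
The minimum is 4 km via Orton → Fenn.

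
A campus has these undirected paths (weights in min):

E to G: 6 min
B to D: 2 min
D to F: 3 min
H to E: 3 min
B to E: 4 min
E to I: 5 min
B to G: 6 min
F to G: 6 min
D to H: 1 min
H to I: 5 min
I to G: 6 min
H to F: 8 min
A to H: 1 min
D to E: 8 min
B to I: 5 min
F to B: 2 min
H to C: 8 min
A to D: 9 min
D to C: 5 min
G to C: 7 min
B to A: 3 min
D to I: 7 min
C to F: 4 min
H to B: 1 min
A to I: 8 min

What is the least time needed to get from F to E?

6 min

Settle nodes by increasing distance from F:
F: 0
B: 2  (via F)
D: 3  (via F)
H: 3  (via B)
A: 4  (via H)
C: 4  (via F)
E: 6  (via B)
Shortest route: F → B → E = 6 min.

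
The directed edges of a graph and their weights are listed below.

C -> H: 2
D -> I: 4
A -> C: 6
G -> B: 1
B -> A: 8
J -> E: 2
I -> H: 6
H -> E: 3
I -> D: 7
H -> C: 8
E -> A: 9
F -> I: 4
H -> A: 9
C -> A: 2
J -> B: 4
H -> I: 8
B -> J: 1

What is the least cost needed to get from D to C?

Running Dijkstra from D:
D: 0
I: 4  (via D)
H: 10  (via I)
E: 13  (via H)
C: 18  (via H)
Shortest route: D–I–H–C = 18.

18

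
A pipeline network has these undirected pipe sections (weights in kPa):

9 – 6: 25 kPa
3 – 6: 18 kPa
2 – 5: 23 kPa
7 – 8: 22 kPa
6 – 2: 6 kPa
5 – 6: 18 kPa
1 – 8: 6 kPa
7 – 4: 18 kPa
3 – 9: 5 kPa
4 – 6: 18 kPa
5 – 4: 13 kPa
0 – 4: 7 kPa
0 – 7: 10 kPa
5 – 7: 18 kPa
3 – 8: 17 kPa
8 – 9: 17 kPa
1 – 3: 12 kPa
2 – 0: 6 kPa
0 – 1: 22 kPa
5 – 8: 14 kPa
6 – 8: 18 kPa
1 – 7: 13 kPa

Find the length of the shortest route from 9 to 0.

35 kPa

Enumerating some paths:
9 → 6 → 2 → 0: 25+6+6 = 37
9 → 3 → 6 → 2 → 0: 5+18+6+6 = 35
9 → 3 → 1 → 0: 5+12+22 = 39
9 → 3 → 1 → 7 → 0: 5+12+13+10 = 40
Cheapest is 9 → 3 → 6 → 2 → 0 at 35 kPa.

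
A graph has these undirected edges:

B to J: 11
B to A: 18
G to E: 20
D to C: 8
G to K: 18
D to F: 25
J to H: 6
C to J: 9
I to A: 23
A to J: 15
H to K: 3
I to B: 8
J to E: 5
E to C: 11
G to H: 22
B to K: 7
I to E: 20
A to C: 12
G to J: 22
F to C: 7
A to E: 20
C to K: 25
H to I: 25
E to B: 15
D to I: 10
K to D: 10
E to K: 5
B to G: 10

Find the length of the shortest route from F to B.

Settle nodes by increasing distance from F:
F: 0
C: 7  (via F)
D: 15  (via C)
J: 16  (via C)
E: 18  (via C)
A: 19  (via C)
H: 22  (via J)
K: 23  (via E)
I: 25  (via D)
B: 27  (via J)
Shortest route: F → C → J → B = 27.

27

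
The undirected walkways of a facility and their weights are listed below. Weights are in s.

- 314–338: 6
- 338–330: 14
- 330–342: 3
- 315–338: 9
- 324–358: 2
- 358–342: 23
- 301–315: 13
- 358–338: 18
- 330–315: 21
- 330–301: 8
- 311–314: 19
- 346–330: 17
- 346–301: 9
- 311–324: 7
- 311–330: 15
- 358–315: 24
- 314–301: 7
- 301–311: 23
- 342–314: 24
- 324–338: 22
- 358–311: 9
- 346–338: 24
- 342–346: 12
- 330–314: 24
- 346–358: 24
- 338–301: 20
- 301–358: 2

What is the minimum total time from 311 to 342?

Running Dijkstra from 311:
311: 0
324: 7  (via 311)
358: 9  (via 311)
301: 11  (via 358)
330: 15  (via 311)
342: 18  (via 330)
Shortest route: 311–330–342 = 18 s.

18 s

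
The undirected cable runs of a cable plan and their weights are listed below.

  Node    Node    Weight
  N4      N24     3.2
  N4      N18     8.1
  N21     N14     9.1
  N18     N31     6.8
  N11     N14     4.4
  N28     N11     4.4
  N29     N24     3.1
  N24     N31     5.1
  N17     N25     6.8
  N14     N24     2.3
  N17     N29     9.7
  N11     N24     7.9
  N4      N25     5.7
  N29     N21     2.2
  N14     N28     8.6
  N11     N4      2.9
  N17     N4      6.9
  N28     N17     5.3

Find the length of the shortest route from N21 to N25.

14.2

Compare a few routes:
N21 - N29 - N17 - N25: 2.2+9.7+6.8 = 18.7
N21 - N14 - N24 - N4 - N25: 9.1+2.3+3.2+5.7 = 20.3
N21 - N29 - N24 - N4 - N25: 2.2+3.1+3.2+5.7 = 14.2
The minimum is 14.2 via N21 - N29 - N24 - N4 - N25.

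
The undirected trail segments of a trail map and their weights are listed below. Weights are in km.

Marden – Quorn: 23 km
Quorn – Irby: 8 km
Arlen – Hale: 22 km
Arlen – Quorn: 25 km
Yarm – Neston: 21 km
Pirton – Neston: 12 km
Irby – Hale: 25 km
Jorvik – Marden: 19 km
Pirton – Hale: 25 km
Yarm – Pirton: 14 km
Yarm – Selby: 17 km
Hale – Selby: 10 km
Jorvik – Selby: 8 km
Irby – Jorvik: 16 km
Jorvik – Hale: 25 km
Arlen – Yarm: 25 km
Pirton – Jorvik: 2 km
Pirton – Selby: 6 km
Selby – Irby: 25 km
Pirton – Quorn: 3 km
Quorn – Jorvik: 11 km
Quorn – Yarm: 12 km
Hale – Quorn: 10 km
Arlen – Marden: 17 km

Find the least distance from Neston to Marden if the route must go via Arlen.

Best Neston to Arlen: Neston → Pirton → Quorn → Arlen costing 40
Best Arlen to Marden: Arlen → Marden costing 17
Total via Arlen: 40 + 17 = 57 km.

57 km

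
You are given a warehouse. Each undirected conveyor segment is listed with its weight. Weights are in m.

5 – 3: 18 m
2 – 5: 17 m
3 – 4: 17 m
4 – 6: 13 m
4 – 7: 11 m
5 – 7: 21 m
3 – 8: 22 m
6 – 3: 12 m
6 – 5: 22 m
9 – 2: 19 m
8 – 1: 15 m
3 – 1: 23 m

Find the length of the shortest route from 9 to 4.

Candidate routes:
9 - 2 - 5 - 3 - 4: 19+17+18+17 = 71
9 - 2 - 5 - 6 - 4: 19+17+22+13 = 71
9 - 2 - 5 - 3 - 6 - 4: 19+17+18+12+13 = 79
9 - 2 - 5 - 7 - 4: 19+17+21+11 = 68
Cheapest is 9 - 2 - 5 - 7 - 4 at 68 m.

68 m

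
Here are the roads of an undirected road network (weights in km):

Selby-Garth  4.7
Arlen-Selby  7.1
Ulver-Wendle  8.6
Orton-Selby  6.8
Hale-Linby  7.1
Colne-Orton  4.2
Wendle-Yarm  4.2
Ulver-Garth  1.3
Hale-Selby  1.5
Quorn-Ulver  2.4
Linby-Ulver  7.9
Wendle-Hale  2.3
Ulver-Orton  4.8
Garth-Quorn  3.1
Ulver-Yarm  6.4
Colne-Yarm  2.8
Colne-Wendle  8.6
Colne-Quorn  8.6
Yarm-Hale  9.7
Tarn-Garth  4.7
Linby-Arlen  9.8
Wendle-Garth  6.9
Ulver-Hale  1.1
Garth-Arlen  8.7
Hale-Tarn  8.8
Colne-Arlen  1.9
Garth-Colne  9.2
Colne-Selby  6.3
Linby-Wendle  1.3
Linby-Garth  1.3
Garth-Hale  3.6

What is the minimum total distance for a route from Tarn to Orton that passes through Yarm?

18.5 km

Shortest Tarn→Yarm: Tarn → Garth → Linby → Wendle → Yarm = 11.5
Best Yarm to Orton: Yarm → Colne → Orton costing 7
Total via Yarm: 11.5 + 7 = 18.5 km.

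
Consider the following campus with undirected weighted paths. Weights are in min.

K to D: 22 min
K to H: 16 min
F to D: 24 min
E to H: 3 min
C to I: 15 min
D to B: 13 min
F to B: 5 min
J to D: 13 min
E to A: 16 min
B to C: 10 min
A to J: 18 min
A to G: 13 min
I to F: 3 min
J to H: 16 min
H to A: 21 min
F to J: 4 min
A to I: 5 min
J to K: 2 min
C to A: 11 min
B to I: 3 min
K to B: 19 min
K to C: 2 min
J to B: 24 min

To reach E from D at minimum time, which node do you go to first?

Compare a few routes:
D - J - K - H - E: 13+2+16+3 = 34
D - B - I - A - E: 13+3+5+16 = 37
D - J - H - E: 13+16+3 = 32
Cheapest is D - J - H - E at 32 min.
So from D the first move is to J.

J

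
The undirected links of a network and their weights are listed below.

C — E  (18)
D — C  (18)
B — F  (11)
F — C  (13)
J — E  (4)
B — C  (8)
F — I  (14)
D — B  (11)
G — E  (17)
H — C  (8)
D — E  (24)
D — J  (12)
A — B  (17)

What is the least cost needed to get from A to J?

Compare a few routes:
A - B - D - J: 17+11+12 = 40
A - B - C - E - J: 17+8+18+4 = 47
Cheapest is A - B - D - J at 40.

40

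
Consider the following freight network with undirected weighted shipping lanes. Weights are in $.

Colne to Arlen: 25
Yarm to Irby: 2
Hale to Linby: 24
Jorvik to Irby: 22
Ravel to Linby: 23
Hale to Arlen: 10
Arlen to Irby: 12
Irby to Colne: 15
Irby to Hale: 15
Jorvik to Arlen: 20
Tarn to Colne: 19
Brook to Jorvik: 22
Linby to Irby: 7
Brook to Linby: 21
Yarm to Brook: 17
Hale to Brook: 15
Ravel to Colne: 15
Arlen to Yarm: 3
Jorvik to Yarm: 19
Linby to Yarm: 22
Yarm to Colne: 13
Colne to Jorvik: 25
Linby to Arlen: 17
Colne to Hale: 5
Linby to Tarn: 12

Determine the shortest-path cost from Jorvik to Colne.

Candidate routes:
Jorvik - Colne: 25 = 25
Jorvik - Yarm - Colne: 19+13 = 32
Jorvik - Arlen - Hale - Colne: 20+10+5 = 35
Jorvik - Yarm - Irby - Colne: 19+2+15 = 36
Cheapest is Jorvik - Colne at $25.

$25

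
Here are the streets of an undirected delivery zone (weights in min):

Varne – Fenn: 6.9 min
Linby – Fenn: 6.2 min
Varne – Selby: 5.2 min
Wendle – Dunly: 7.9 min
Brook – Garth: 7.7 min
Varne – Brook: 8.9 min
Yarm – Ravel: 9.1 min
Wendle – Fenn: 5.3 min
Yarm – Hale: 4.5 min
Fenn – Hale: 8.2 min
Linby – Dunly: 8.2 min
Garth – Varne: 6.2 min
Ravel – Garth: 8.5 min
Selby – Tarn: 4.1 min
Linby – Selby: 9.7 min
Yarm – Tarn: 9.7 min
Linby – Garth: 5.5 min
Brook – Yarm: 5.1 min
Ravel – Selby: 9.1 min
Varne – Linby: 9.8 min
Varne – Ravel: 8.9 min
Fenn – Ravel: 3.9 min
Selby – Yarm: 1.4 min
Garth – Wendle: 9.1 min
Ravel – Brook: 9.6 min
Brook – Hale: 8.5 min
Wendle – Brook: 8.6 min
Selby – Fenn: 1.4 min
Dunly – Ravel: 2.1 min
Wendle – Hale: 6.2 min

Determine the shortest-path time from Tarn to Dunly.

11.5 min

Enumerating some paths:
Tarn - Selby - Ravel - Dunly: 4.1+9.1+2.1 = 15.3
Tarn - Selby - Fenn - Ravel - Dunly: 4.1+1.4+3.9+2.1 = 11.5
Tarn - Selby - Yarm - Ravel - Dunly: 4.1+1.4+9.1+2.1 = 16.7
The minimum is 11.5 min via Tarn - Selby - Fenn - Ravel - Dunly.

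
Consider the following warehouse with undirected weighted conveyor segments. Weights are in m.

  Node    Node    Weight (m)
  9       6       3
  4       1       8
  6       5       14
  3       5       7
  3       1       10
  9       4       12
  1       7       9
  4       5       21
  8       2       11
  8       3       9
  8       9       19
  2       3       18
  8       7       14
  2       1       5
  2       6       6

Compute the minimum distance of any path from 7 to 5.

26 m

Settle nodes by increasing distance from 7:
7: 0
1: 9  (via 7)
2: 14  (via 1)
8: 14  (via 7)
4: 17  (via 1)
3: 19  (via 1)
6: 20  (via 2)
9: 23  (via 6)
5: 26  (via 3)
Shortest route: 7 → 1 → 3 → 5 = 26 m.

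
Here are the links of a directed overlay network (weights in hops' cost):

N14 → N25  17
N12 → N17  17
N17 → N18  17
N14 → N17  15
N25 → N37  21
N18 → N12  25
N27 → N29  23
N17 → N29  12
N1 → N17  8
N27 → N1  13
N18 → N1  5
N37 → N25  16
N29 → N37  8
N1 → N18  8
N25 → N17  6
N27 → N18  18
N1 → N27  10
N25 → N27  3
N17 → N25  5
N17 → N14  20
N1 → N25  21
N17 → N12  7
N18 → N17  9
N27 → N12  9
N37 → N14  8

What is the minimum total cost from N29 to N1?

40 hops' cost

Candidate routes:
N29 - N37 - N25 - N27 - N18 - N1: 8+16+3+18+5 = 50
N29 - N37 - N14 - N25 - N27 - N1: 8+8+17+3+13 = 49
N29 - N37 - N25 - N27 - N1: 8+16+3+13 = 40
Cheapest is N29 - N37 - N25 - N27 - N1 at 40 hops' cost.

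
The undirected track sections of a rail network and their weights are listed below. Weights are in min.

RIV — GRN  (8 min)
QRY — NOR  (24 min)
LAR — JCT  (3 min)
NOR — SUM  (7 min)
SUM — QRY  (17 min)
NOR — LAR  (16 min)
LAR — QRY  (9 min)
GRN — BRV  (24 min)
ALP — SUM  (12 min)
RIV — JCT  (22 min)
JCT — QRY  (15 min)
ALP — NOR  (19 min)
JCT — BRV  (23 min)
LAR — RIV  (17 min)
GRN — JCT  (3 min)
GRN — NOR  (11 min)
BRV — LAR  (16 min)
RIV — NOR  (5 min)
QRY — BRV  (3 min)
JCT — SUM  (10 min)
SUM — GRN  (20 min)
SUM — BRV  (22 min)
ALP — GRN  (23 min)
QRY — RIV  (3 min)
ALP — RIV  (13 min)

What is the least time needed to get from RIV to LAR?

Settle nodes by increasing distance from RIV:
RIV: 0
QRY: 3  (via RIV)
NOR: 5  (via RIV)
BRV: 6  (via QRY)
GRN: 8  (via RIV)
JCT: 11  (via GRN)
SUM: 12  (via NOR)
LAR: 12  (via QRY)
Shortest route: RIV–QRY–LAR = 12 min.

12 min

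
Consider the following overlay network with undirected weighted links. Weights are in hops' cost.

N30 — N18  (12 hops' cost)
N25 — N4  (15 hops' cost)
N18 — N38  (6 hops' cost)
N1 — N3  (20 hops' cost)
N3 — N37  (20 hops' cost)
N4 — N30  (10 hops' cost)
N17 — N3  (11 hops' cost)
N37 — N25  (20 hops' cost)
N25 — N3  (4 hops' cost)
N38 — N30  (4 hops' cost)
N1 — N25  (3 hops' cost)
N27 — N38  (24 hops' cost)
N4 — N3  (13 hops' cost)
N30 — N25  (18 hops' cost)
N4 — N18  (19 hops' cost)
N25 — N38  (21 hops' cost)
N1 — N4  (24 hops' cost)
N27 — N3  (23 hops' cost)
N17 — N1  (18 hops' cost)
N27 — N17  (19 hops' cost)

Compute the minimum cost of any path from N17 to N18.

Enumerating some paths:
N17–N3–N25–N38–N18: 11+4+21+6 = 42
N17–N3–N4–N18: 11+13+19 = 43
The minimum is 42 hops' cost via N17–N3–N25–N38–N18.

42 hops' cost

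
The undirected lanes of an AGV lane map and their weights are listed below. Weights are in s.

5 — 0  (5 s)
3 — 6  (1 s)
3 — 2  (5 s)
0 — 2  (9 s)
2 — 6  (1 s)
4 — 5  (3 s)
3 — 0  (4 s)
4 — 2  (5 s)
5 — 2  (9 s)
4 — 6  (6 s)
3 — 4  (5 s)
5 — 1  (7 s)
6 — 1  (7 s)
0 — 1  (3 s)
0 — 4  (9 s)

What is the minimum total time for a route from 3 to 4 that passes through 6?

Shortest 3→6: 3–6 = 1
Shortest 6→4: 6–4 = 6
Total via 6: 1 + 6 = 7 s.

7 s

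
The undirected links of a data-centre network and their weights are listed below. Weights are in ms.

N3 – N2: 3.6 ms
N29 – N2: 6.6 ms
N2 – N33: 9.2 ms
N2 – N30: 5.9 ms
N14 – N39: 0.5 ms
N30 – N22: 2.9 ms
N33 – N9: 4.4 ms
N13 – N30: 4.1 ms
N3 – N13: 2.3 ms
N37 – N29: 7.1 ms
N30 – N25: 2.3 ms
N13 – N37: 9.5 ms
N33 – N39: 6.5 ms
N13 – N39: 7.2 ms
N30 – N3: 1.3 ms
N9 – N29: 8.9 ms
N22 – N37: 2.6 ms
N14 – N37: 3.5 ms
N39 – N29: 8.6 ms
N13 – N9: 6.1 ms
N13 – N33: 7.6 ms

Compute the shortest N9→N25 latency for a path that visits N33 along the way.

17.9 ms

Best N9 to N33: N9 → N33 costing 4.4
Shortest N33→N25: N33 → N13 → N3 → N30 → N25 = 13.5
Total via N33: 4.4 + 13.5 = 17.9 ms.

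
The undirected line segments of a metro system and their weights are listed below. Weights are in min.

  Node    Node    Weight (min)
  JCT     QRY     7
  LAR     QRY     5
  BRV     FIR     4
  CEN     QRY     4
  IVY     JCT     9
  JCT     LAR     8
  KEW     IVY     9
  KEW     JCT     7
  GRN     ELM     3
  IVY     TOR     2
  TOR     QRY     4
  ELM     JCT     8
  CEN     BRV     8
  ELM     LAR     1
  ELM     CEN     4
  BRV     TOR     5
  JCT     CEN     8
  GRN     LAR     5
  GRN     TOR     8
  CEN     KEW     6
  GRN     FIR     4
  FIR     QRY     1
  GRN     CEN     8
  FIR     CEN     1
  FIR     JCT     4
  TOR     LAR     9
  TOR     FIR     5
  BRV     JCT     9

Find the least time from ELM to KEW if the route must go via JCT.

Best ELM to JCT: ELM–JCT costing 8
Shortest JCT→KEW: JCT–KEW = 7
Total via JCT: 8 + 7 = 15 min.

15 min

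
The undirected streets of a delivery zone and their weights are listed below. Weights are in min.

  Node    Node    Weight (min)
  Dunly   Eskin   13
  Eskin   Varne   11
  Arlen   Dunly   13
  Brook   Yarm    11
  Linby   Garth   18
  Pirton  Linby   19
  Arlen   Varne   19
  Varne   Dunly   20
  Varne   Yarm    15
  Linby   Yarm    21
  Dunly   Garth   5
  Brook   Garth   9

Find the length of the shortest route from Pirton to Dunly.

42 min

Enumerating some paths:
Pirton–Linby–Garth–Dunly: 19+18+5 = 42
Pirton–Linby–Yarm–Varne–Dunly: 19+21+15+20 = 75
Pirton–Linby–Yarm–Brook–Garth–Dunly: 19+21+11+9+5 = 65
Pirton–Linby–Yarm–Varne–Eskin–Dunly: 19+21+15+11+13 = 79
Cheapest is Pirton–Linby–Garth–Dunly at 42 min.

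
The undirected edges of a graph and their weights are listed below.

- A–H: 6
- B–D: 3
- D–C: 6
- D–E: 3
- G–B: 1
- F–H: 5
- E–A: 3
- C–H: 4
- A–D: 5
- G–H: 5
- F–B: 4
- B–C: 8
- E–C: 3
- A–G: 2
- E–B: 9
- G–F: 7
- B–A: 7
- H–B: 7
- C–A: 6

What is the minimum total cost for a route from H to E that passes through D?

Best H to D: H–G–B–D costing 9
Shortest D→E: D–E = 3
Total via D: 9 + 3 = 12.

12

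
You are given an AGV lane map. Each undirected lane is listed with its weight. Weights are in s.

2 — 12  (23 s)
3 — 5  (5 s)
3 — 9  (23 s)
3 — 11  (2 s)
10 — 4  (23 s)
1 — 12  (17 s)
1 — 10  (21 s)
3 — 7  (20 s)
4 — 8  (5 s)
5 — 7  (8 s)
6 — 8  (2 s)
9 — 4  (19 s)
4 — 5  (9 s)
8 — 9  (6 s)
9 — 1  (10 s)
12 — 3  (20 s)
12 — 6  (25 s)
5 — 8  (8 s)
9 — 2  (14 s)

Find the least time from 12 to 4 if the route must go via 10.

Best 12 to 10: 12–1–10 costing 38
Shortest 10→4: 10–4 = 23
Total via 10: 38 + 23 = 61 s.

61 s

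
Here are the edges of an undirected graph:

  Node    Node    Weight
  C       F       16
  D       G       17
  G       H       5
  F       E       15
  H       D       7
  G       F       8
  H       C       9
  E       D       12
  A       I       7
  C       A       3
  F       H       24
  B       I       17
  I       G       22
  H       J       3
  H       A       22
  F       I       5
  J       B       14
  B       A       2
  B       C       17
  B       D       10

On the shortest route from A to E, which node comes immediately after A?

B

Candidate routes:
A → I → F → E: 7+5+15 = 27
A → B → D → E: 2+10+12 = 24
Cheapest is A → B → D → E at 24.
So from A the first move is to B.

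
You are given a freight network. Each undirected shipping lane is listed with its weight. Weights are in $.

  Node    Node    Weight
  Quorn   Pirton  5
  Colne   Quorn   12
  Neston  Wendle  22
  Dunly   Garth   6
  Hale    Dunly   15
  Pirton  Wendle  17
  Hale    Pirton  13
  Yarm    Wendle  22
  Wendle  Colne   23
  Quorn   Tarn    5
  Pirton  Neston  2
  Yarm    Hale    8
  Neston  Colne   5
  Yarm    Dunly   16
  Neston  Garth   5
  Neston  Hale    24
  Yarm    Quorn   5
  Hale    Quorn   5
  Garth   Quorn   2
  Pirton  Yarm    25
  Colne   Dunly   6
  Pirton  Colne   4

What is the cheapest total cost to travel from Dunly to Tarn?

$13

Shortest distances from Dunly:
Dunly: 0
Garth: 6  (via Dunly)
Colne: 6  (via Dunly)
Quorn: 8  (via Garth)
Pirton: 10  (via Colne)
Neston: 11  (via Garth)
Tarn: 13  (via Quorn)
Shortest route: Dunly–Garth–Quorn–Tarn = $13.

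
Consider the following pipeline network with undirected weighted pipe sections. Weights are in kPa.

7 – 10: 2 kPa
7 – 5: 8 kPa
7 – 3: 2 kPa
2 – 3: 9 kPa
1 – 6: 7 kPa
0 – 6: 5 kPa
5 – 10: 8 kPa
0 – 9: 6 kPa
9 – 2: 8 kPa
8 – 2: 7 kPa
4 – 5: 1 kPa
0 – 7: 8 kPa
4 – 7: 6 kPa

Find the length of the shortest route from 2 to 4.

Compare a few routes:
2 - 3 - 7 - 5 - 4: 9+2+8+1 = 20
2 - 3 - 7 - 4: 9+2+6 = 17
The minimum is 17 kPa via 2 - 3 - 7 - 4.

17 kPa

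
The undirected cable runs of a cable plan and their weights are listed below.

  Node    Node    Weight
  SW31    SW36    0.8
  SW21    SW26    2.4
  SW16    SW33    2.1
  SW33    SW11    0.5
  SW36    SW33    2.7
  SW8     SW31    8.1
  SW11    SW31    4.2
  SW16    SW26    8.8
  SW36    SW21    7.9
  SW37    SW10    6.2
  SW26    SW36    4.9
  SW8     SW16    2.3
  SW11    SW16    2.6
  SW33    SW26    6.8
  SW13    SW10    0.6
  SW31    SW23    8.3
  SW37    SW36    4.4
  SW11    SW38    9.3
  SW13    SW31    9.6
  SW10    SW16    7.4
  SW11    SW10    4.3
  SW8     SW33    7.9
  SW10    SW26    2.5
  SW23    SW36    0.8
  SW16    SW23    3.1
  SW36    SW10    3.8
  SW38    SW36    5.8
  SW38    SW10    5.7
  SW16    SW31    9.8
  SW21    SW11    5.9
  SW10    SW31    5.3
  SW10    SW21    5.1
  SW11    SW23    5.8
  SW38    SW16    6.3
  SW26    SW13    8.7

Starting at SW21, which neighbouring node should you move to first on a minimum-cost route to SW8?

Candidate routes:
SW21–SW11–SW16–SW8: 5.9+2.6+2.3 = 10.8
SW21–SW26–SW36–SW23–SW16–SW8: 2.4+4.9+0.8+3.1+2.3 = 13.5
SW21–SW26–SW16–SW8: 2.4+8.8+2.3 = 13.5
Cheapest is SW21–SW11–SW16–SW8 at 10.8.
So from SW21 the first move is to SW11.

SW11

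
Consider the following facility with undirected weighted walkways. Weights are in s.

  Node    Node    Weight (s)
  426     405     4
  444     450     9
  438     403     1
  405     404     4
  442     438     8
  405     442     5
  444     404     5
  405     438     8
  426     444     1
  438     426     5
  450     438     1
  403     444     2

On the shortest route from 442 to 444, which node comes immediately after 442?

405

Compare a few routes:
442 - 405 - 426 - 444: 5+4+1 = 10
442 - 438 - 426 - 444: 8+5+1 = 14
442 - 438 - 403 - 444: 8+1+2 = 11
Cheapest is 442 - 405 - 426 - 444 at 10 s.
So from 442 the first move is to 405.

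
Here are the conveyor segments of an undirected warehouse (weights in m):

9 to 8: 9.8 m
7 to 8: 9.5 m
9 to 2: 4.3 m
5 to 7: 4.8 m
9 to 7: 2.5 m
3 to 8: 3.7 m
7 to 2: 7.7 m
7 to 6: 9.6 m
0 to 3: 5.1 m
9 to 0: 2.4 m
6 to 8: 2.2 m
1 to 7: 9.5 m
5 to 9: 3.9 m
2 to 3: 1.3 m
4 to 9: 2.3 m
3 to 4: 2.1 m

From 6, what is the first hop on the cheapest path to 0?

8

Compare a few routes:
6–8–3–4–9–0: 2.2+3.7+2.1+2.3+2.4 = 12.7
6–8–3–0: 2.2+3.7+5.1 = 11
6–8–3–2–9–0: 2.2+3.7+1.3+4.3+2.4 = 13.9
The minimum is 11 m via 6–8–3–0.
So from 6 the first move is to 8.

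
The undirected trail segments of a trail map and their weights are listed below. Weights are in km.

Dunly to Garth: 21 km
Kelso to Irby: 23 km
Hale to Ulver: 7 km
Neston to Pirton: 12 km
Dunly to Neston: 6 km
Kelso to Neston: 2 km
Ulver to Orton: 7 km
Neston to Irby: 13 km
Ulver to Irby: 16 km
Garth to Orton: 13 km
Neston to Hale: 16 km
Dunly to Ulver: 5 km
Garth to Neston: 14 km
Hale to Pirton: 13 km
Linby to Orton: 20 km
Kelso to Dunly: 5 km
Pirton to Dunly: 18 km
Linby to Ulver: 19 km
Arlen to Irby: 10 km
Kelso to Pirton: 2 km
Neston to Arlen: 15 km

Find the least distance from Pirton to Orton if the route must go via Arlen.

52 km

Shortest Pirton→Arlen: Pirton–Kelso–Neston–Arlen = 19
Best Arlen to Orton: Arlen–Irby–Ulver–Orton costing 33
Total via Arlen: 19 + 33 = 52 km.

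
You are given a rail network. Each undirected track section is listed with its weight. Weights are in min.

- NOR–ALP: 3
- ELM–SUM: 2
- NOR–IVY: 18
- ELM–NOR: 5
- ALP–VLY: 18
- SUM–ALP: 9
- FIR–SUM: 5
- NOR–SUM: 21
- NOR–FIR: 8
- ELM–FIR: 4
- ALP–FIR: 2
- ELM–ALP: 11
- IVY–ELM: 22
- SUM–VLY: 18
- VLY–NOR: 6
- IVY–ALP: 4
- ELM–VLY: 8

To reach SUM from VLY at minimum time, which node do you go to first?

Compare a few routes:
VLY - NOR - ELM - SUM: 6+5+2 = 13
VLY - ELM - SUM: 8+2 = 10
Cheapest is VLY - ELM - SUM at 10 min.
So from VLY the first move is to ELM.

ELM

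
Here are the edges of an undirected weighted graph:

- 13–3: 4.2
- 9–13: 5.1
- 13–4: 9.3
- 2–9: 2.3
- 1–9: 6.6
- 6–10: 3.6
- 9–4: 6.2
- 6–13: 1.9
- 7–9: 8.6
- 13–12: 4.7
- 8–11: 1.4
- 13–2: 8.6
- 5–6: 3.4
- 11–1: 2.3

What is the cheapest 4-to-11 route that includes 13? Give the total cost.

23.3

Shortest 4→13: 4–13 = 9.3
Shortest 13→11: 13–9–1–11 = 14
Total via 13: 9.3 + 14 = 23.3.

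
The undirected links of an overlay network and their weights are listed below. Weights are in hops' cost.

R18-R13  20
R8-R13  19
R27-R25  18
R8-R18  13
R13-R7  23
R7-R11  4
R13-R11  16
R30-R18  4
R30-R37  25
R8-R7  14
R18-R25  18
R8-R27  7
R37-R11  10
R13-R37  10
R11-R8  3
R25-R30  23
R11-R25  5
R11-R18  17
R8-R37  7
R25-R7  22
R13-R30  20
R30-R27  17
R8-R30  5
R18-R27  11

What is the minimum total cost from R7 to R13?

20 hops' cost

Candidate routes:
R7–R13: 23 = 23
R7–R11–R37–R13: 4+10+10 = 24
R7–R11–R13: 4+16 = 20
R7–R11–R8–R37–R13: 4+3+7+10 = 24
Cheapest is R7–R11–R13 at 20 hops' cost.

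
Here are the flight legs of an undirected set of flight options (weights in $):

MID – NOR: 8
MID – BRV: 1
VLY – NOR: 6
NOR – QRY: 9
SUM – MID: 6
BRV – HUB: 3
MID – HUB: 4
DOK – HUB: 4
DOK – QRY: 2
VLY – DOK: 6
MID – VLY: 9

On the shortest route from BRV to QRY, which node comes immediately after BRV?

HUB

Enumerating some paths:
BRV–HUB–DOK–QRY: 3+4+2 = 9
BRV–MID–HUB–DOK–QRY: 1+4+4+2 = 11
BRV–MID–NOR–QRY: 1+8+9 = 18
Cheapest is BRV–HUB–DOK–QRY at $9.
So from BRV the first move is to HUB.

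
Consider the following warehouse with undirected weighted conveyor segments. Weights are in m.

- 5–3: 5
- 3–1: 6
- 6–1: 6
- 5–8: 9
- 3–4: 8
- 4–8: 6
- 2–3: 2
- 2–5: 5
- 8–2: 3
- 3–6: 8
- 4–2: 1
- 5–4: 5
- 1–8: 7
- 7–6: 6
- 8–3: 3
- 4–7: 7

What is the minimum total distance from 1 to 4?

Settle nodes by increasing distance from 1:
1: 0
3: 6  (via 1)
6: 6  (via 1)
8: 7  (via 1)
2: 8  (via 3)
4: 9  (via 2)
Shortest route: 1 → 3 → 2 → 4 = 9 m.

9 m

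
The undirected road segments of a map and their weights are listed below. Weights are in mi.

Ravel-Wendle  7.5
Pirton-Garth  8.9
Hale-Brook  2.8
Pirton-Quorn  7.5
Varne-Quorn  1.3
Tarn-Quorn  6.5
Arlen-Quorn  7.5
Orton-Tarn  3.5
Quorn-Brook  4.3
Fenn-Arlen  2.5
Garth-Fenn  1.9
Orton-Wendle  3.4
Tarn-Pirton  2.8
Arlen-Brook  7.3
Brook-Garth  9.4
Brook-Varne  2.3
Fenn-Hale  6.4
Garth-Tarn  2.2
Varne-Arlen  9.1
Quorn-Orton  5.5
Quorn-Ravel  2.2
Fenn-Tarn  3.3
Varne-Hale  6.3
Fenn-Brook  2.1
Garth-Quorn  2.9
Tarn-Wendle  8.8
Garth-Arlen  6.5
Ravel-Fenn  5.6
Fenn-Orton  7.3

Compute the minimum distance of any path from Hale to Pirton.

Candidate routes:
Hale → Brook → Fenn → Tarn → Pirton: 2.8+2.1+3.3+2.8 = 11
Hale → Brook → Fenn → Garth → Tarn → Pirton: 2.8+2.1+1.9+2.2+2.8 = 11.8
The minimum is 11 mi via Hale → Brook → Fenn → Tarn → Pirton.

11 mi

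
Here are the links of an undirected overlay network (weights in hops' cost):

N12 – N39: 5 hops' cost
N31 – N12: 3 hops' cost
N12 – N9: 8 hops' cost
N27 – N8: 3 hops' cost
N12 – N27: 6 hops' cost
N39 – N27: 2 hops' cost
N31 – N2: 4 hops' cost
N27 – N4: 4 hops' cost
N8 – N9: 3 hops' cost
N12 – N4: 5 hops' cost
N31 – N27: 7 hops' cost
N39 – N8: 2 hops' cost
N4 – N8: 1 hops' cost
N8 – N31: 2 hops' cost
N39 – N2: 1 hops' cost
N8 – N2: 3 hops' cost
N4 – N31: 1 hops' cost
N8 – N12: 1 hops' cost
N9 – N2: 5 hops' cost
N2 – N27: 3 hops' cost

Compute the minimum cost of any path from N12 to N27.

4 hops' cost

Settle nodes by increasing distance from N12:
N12: 0
N8: 1  (via N12)
N4: 2  (via N8)
N39: 3  (via N8)
N31: 3  (via N12)
N2: 4  (via N8)
N27: 4  (via N8)
Shortest route: N12–N8–N27 = 4 hops' cost.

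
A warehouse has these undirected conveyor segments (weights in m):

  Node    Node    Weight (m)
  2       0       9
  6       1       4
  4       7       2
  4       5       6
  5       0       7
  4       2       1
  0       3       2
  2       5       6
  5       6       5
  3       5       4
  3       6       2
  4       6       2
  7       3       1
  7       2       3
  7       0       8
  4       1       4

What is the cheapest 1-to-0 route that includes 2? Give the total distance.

11 m

Best 1 to 2: 1 → 4 → 2 costing 5
Best 2 to 0: 2 → 7 → 3 → 0 costing 6
Total via 2: 5 + 6 = 11 m.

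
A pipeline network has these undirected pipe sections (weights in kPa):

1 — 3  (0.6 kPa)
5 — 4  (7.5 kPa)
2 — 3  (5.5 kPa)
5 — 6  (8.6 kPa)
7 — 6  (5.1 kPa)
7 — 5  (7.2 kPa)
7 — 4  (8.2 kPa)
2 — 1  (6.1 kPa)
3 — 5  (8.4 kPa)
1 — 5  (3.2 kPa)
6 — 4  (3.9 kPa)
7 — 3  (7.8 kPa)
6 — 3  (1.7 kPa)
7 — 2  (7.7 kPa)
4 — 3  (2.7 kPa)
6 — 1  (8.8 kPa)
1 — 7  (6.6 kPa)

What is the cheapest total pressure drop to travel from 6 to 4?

Running Dijkstra from 6:
6: 0
3: 1.7  (via 6)
1: 2.3  (via 3)
4: 3.9  (via 6)
Shortest route: 6 → 4 = 3.9 kPa.

3.9 kPa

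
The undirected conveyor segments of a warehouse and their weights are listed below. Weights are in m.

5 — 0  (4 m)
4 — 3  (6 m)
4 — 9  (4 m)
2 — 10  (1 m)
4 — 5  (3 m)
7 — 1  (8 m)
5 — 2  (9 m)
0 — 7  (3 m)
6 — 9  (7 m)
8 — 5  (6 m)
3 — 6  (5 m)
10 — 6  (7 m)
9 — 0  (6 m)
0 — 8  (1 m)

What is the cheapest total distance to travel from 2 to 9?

Compare a few routes:
2 - 5 - 4 - 9: 9+3+4 = 16
2 - 5 - 0 - 9: 9+4+6 = 19
2 - 10 - 6 - 9: 1+7+7 = 15
The minimum is 15 m via 2 - 10 - 6 - 9.

15 m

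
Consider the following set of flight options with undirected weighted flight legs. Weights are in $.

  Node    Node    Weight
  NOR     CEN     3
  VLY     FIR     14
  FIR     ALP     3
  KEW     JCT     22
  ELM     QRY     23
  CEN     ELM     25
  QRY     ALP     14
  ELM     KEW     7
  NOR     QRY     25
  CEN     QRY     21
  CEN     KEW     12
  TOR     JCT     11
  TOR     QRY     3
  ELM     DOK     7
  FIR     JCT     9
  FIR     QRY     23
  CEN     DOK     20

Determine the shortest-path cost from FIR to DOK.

$45

Settle nodes by increasing distance from FIR:
FIR: 0
ALP: 3  (via FIR)
JCT: 9  (via FIR)
VLY: 14  (via FIR)
QRY: 17  (via ALP)
TOR: 20  (via JCT)
KEW: 31  (via JCT)
CEN: 38  (via QRY)
ELM: 38  (via KEW)
NOR: 41  (via CEN)
DOK: 45  (via ELM)
Shortest route: FIR–JCT–KEW–ELM–DOK = $45.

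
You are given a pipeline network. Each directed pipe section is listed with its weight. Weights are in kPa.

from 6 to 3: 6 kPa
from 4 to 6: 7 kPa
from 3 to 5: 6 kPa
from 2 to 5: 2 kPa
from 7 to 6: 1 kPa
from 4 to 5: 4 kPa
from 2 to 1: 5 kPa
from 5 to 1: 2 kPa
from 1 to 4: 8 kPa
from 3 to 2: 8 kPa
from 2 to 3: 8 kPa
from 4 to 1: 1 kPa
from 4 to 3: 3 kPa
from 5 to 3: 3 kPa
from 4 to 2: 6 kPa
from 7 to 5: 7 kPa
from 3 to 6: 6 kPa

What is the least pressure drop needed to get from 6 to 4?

22 kPa

Settle nodes by increasing distance from 6:
6: 0
3: 6  (via 6)
5: 12  (via 3)
1: 14  (via 5)
2: 14  (via 3)
4: 22  (via 1)
Shortest route: 6–3–5–1–4 = 22 kPa.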